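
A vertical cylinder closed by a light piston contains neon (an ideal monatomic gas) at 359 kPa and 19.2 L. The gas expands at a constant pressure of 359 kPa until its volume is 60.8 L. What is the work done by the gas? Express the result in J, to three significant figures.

W ≈ 14900 J

Isobaric: W = P ΔV.
W = (359 kPa)(60.8 − 19.2 L) = (359)(41.6) = 14934 J.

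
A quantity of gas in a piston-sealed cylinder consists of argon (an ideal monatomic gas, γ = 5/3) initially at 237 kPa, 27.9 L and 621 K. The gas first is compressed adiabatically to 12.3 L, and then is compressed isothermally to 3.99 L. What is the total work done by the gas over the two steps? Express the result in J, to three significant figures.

Step 1 (adiabatic): W = (P₁V₁ − P₂V₂)/(γ−1) = (6612 − 11415)/0.667 = -7204 J.
After step 1: P = 928.1 kPa, V = 12.3 L, T = 1072 K.
Step 2 (isothermal): W = P₁V₁ ln(V₂/V₁) = (11415) ln(3.99/12.3) = -12851 J.
W_total = -7204 − 12851 = -20056 J.

W_total ≈ -20100 J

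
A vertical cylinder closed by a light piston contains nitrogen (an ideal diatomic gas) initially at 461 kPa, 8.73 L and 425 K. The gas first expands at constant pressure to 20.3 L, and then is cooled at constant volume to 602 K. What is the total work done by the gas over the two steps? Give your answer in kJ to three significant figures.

Step 1 (isobaric): W = PΔV = (461 kPa)(20.3 − 8.73 L) = 5334 J.
Step 2 (isochoric): W = 0 (constant volume).
W_total = 5334 + 0 = 5334 J.

W_total ≈ 5.33 kJ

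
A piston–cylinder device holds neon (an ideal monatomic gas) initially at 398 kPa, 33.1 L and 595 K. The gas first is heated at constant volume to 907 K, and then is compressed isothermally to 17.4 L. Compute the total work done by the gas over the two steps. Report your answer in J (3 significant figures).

Step 1 (isochoric): W = 0 (constant volume).
After step 1: P = 606.7 kPa (V unchanged).
Step 2 (isothermal): W = P₁V₁ ln(V₂/V₁) = (20082) ln(17.4/33.1) = -12914 J.
W_total = 0 − 12914 = -12914 J.

W_total ≈ -12900 J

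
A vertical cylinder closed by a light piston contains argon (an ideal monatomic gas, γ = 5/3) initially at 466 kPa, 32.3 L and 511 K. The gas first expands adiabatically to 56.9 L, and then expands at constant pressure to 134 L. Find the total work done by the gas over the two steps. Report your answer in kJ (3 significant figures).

Step 1 (adiabatic): W = (P₁V₁ − P₂V₂)/(γ−1) = (15052 − 10319)/0.667 = 7099 J.
After step 1: P = 181.4 kPa, V = 56.9 L, T = 350.3 K.
Step 2 (isobaric): W = PΔV = (181.4 kPa)(134 − 56.9 L) = 13983 J.
W_total = 7099 + 13983 = 21081 J.

W_total ≈ 21.1 kJ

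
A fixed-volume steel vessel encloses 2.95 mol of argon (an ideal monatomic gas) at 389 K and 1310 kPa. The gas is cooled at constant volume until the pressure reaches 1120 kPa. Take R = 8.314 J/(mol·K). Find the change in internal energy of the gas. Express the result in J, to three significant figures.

Constant volume ⇒ W = 0, so Q = ΔU = nCᵥΔT with Cᵥ = 3R/2 = 12.47 J/(mol·K).
At constant V, T₂/T₁ = P₂/P₁ ⇒ ΔT = T₁(P₂/P₁ − 1) = 389·(1120/1310 − 1) = -56.42 K.
ΔU = (2.95)(12.47)(-56.42) = -2076 J.

ΔU ≈ -2080 J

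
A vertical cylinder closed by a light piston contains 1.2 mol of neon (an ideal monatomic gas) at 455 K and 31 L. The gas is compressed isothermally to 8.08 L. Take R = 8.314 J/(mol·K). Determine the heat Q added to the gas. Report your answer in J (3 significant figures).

Q ≈ -6100 J

Isothermal ⇒ ΔU = 0, so Q = W = nRT ln(V₂/V₁).
Q = (1.2)(8.314)(455) ln(8.08/31) = 4539 × -1.345 = -6104 J.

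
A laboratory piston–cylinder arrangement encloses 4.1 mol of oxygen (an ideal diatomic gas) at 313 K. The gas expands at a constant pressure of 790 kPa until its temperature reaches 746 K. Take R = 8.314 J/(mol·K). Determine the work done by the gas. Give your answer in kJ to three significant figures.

Isobaric: W = P ΔV = nR ΔT.
W = (4.1)(8.314)(746 − 313) = 14760 J.

W ≈ 14.8 kJ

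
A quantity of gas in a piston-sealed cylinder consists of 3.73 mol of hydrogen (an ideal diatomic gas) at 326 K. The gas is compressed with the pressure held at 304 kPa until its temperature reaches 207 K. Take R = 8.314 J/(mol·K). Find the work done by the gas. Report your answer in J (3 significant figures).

W ≈ -3690 J

Isobaric: W = P ΔV = nR ΔT.
W = (3.73)(8.314)(207 − 326) = -3690 J.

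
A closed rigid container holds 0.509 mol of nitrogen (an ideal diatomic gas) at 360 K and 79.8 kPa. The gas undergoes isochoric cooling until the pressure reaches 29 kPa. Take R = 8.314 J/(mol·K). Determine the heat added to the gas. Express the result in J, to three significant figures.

Q ≈ -2420 J

Constant volume ⇒ W = 0, so Q = ΔU = nCᵥΔT with Cᵥ = 5R/2 = 20.79 J/(mol·K).
At constant V, T₂/T₁ = P₂/P₁ ⇒ ΔT = T₁(P₂/P₁ − 1) = 360·(29/79.8 − 1) = -229.2 K.
ΔU = (0.509)(20.79)(-229.2) = -2425 J.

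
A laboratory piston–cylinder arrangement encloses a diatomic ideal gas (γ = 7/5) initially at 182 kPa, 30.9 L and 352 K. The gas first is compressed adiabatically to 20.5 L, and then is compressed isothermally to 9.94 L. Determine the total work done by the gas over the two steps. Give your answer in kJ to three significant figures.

W_total ≈ -7.30 kJ

Step 1 (adiabatic): W = (P₁V₁ − P₂V₂)/(γ−1) = (5624 − 6627)/0.4 = -2508 J.
After step 1: P = 323.3 kPa, V = 20.5 L, T = 414.8 K.
Step 2 (isothermal): W = P₁V₁ ln(V₂/V₁) = (6627) ln(9.94/20.5) = -4797 J.
W_total = -2508 − 4797 = -7305 J.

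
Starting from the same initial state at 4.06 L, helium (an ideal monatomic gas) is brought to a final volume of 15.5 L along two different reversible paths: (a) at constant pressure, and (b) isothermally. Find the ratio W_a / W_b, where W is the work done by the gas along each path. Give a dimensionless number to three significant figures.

Path (a) isobaric: W = P₁(V₂ − V₁) → W_a/(P₁V₁) = 2.818.
Path (b) isothermal: W = P₁V₁ ln(V₂/V₁) → W_b/(P₁V₁) = 1.34.
W_a / W_b = 2.818 / 1.34 = 2.103.

W_a / W_b ≈ 2.10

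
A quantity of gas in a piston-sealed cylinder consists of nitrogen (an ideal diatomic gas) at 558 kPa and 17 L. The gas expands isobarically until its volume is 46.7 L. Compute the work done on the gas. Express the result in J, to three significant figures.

Isobaric: W = P ΔV.
W = (558 kPa)(46.7 − 17 L) = (558)(29.7) = 16573 J.
Work on gas = −W_by = -16573 J.

W ≈ -16600 J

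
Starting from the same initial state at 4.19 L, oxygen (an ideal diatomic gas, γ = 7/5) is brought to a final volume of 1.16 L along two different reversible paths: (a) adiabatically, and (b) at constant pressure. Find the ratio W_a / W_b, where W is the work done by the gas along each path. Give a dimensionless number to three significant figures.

Path (a) adiabatic: W = P₁V₁(1 − (V₁/V₂)^(γ−1))/(γ−1) → W_a/(P₁V₁) = -1.679.
Path (b) isobaric: W = P₁(V₂ − V₁) → W_b/(P₁V₁) = -0.7232.
W_a / W_b = -1.679 / -0.7232 = 2.321.

W_a / W_b ≈ 2.32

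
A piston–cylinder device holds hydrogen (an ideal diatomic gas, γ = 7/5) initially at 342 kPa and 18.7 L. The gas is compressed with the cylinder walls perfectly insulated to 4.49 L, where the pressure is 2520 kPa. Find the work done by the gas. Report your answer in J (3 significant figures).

Adiabatic: W = (P₁V₁ − P₂V₂)/(γ − 1) with γ = 7/5.
P₁V₁ = 6395 J, P₂V₂ = 11315 J.
W = (6395 − 11315) / 0.4 = -12299 J.

W ≈ -12300 J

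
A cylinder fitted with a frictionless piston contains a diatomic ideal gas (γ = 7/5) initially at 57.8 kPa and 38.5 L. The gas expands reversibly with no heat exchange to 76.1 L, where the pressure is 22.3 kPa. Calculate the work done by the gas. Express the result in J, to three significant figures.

W ≈ 1320 J

Adiabatic: W = (P₁V₁ − P₂V₂)/(γ − 1) with γ = 7/5.
P₁V₁ = 2225 J, P₂V₂ = 1697 J.
W = (2225 − 1697) / 0.4 = 1321 J.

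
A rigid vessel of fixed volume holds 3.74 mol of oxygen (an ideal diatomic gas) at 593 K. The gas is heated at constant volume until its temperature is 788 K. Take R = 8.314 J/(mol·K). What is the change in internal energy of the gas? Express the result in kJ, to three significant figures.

ΔU ≈ 15.2 kJ

Constant volume ⇒ W = 0, so Q = ΔU = nCᵥΔT with Cᵥ = 5R/2 = 20.79 J/(mol·K).
ΔU = (3.74)(20.79)(788 − 593) = 15159 J.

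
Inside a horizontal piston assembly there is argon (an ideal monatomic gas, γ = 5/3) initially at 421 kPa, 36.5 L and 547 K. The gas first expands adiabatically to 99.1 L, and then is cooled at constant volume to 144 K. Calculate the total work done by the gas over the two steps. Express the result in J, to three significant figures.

W_total ≈ 11200 J

Step 1 (adiabatic): W = (P₁V₁ − P₂V₂)/(γ−1) = (15366 − 7896)/0.667 = 11206 J.
Step 2 (isochoric): W = 0 (constant volume).
W_total = 11206 + 0 = 11206 J.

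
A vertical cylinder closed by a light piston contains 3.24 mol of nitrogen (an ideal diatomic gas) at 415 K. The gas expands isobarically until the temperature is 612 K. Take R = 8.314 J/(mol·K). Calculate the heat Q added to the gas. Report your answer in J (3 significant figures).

Isobaric: W = nRΔT = (3.24)(8.314)(197) = 5307 J.
ΔU = nCᵥΔT with Cᵥ = 5R/2: ΔU = (3.24)(20.79)(197) = 13267 J.
Q = ΔU + W = 13267 + 5307 = 18573 J.

Q ≈ 18600 J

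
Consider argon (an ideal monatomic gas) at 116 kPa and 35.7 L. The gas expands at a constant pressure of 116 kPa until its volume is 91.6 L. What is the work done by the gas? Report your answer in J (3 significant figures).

Isobaric: W = P ΔV.
W = (116 kPa)(91.6 − 35.7 L) = (116)(55.9) = 6484 J.

W ≈ 6480 J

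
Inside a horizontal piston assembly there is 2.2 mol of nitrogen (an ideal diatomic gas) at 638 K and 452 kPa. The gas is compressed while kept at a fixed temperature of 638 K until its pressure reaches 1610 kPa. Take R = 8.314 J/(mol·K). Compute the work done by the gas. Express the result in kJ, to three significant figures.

W ≈ -14.8 kJ

Isothermal process: W = nRT ln(V₂/V₁) = nRT ln(P₁/P₂).
W = (2.2)(8.314)(638) × ln(452/1610)
  = 11670 × ln(0.2807) = 11670 × -1.27
W_by_gas = -14824 J.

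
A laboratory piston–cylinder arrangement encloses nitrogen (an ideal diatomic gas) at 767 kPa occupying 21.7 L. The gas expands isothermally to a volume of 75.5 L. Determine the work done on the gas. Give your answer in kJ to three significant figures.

W ≈ -20.8 kJ

Isothermal: W = nRT ln(V₂/V₁) = P₁V₁ ln(V₂/V₁).
P₁V₁ = (767 kPa)(21.7 L) = 16644 J.
W = 16644 × ln(75.5/21.7) = 16644 × 1.247
W_by_gas = 20752 J; work on gas = −W_by = -20752 J.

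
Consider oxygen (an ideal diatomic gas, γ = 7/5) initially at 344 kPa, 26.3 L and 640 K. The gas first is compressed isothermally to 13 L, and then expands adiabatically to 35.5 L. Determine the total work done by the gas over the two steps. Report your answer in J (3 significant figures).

W_total ≈ 1110 J

Step 1 (isothermal): W = P₁V₁ ln(V₂/V₁) = (9047) ln(13/26.3) = -6375 J.
After step 1: P = 695.9 kPa, V = 13 L, T = 640 K.
Step 2 (adiabatic): W = (P₁V₁ − P₂V₂)/(γ−1) = (9047 − 6053)/0.4 = 7484 J.
W_total = -6375 + 7484 = 1110 J.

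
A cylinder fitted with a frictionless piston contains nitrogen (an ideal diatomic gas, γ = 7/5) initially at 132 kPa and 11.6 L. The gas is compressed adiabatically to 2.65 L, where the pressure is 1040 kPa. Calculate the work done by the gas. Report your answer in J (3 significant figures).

W ≈ -3060 J

Adiabatic: W = (P₁V₁ − P₂V₂)/(γ − 1) with γ = 7/5.
P₁V₁ = 1531 J, P₂V₂ = 2756 J.
W = (1531 − 2756) / 0.4 = -3062 J.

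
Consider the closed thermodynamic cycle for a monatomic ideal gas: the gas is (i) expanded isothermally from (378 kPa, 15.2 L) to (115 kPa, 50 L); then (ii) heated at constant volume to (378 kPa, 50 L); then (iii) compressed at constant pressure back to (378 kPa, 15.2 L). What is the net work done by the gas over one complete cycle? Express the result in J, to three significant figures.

W_net ≈ -6310 J

Leg (i): W = PᵢVᵢ ln(V_f/Vᵢ) = (5746) ln(50/15.2) = 6841 J.
Leg (ii): W = 0.
Leg (iii): W = PΔV = (378)(15.2 − 50) = -13154 J.
W_net = 6841 − 13154 = -6313 J.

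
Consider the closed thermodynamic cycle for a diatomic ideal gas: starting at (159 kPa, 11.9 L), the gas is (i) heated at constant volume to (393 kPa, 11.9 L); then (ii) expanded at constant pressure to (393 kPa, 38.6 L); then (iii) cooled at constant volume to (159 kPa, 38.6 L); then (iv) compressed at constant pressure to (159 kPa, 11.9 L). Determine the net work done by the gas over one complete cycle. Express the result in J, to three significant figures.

W_net ≈ 6250 J

Constant-volume legs do no work.
W(ii) = (393)(38.6 − 11.9) = 10493 J; W(iv) = (159)(11.9 − 38.6) = -4245 J.
W_net = 10493 − 4245 = 6248 J (the clockwise enclosed area).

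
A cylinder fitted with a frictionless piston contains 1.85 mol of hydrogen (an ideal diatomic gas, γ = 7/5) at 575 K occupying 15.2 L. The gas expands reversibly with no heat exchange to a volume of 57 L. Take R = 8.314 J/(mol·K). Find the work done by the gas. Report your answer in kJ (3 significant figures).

W ≈ 9.08 kJ

Adiabatic: TV^(γ−1) = const with γ = 7/5.
T₂ = T₁ (V₁/V₂)^(γ−1) = 575 × (15.2/57)^0.4 = 575 × 0.5894 = 338.9 K.
W_by = nCᵥ(T₁ − T₂) = (1.85)(20.79)(575 − 338.9) = 9079 J.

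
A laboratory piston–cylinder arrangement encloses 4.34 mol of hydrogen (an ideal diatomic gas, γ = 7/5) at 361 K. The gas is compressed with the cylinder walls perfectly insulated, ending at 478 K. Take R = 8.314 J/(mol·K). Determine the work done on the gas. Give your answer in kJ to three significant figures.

Adiabatic ⇒ Q = 0, so W_by = −ΔU = nCᵥ(T₁ − T₂).
Cᵥ = 5R/2 = 20.79 J/(mol·K).
W = (4.34)(20.79)(361 − 478) = -10554 J.
Work on gas = −W_by = 10554 J.

W ≈ 10.6 kJ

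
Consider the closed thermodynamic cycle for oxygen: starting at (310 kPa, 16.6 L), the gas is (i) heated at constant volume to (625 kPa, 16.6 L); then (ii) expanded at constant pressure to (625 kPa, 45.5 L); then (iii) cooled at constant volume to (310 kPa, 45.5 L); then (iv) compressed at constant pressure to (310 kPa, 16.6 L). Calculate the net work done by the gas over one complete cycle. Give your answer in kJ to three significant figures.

Constant-volume legs do no work.
W(ii) = (625)(45.5 − 16.6) = 18062 J; W(iv) = (310)(16.6 − 45.5) = -8959 J.
W_net = 18062 − 8959 = 9104 J (the clockwise enclosed area).

W_net ≈ 9.10 kJ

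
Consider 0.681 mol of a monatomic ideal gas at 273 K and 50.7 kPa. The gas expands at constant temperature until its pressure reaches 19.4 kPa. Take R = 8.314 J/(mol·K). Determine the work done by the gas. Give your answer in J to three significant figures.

Isothermal process: W = nRT ln(V₂/V₁) = nRT ln(P₁/P₂).
W = (0.681)(8.314)(273) × ln(50.7/19.4)
  = 1546 × ln(2.613) = 1546 × 0.9607
W_by_gas = 1485 J.

W ≈ 1480 J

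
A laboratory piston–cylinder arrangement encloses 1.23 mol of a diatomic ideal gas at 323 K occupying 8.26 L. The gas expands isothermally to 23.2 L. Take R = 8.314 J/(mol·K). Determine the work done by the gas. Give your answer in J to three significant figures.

W ≈ 3410 J

Isothermal: W = nRT ln(V₂/V₁).
W = (1.23)(8.314)(323) × ln(23.2/8.26)
  = 3303 × 1.033
W_by_gas = 3411 J.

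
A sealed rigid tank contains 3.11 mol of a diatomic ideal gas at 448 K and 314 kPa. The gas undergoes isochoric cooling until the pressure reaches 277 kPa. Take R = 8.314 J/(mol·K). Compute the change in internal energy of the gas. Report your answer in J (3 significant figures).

ΔU ≈ -3410 J

Constant volume ⇒ W = 0, so Q = ΔU = nCᵥΔT with Cᵥ = 5R/2 = 20.79 J/(mol·K).
At constant V, T₂/T₁ = P₂/P₁ ⇒ ΔT = T₁(P₂/P₁ − 1) = 448·(277/314 − 1) = -52.79 K.
ΔU = (3.11)(20.79)(-52.79) = -3412 J.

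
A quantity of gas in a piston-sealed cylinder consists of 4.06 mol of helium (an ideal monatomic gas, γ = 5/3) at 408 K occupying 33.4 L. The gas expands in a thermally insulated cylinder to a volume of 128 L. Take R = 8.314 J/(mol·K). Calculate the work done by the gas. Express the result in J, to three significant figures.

W ≈ 12200 J

Adiabatic: TV^(γ−1) = const with γ = 5/3.
T₂ = T₁ (V₁/V₂)^(γ−1) = 408 × (33.4/128)^0.667 = 408 × 0.4083 = 166.6 K.
W_by = nCᵥ(T₁ − T₂) = (4.06)(12.47)(408 − 166.6) = 12222 J.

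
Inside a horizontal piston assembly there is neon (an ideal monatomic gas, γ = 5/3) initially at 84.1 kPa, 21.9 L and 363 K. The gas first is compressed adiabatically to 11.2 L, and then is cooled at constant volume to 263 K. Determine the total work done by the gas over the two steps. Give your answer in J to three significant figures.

Step 1 (adiabatic): W = (P₁V₁ − P₂V₂)/(γ−1) = (1842 − 2880)/0.667 = -1557 J.
Step 2 (isochoric): W = 0 (constant volume).
W_total = -1557 + 0 = -1557 J.

W_total ≈ -1560 J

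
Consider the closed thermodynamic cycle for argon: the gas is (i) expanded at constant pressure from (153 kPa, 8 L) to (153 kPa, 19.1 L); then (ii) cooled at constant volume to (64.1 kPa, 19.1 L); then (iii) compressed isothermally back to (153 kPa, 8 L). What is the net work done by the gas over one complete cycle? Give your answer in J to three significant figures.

Leg (i): W = PΔV = (153)(19.1 − 8) = 1698 J.
Leg (ii): W = 0.
Leg (iii): W = PᵢVᵢ ln(V_f/Vᵢ) = (1224) ln(8/19.1) = -1065 J.
W_net = 1698 − 1065 = 632.8 J.

W_net ≈ 633 J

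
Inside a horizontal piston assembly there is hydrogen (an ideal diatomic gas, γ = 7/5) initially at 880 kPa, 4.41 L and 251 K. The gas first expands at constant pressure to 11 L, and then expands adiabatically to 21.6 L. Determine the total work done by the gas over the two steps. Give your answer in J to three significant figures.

W_total ≈ 11500 J

Step 1 (isobaric): W = PΔV = (880 kPa)(11 − 4.41 L) = 5799 J.
After step 1: P = 880 kPa, V = 11 L, T = 626.1 K.
Step 2 (adiabatic): W = (P₁V₁ − P₂V₂)/(γ−1) = (9680 − 7390)/0.4 = 5725 J.
W_total = 5799 + 5725 = 11524 J.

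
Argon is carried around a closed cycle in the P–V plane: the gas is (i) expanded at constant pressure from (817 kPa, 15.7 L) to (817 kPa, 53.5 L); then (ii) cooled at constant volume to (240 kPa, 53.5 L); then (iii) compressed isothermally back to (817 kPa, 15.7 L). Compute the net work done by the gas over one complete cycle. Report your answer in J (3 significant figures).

Leg (i): W = PΔV = (817)(53.5 − 15.7) = 30883 J.
Leg (ii): W = 0.
Leg (iii): W = PᵢVᵢ ln(V_f/Vᵢ) = (12840) ln(15.7/53.5) = -15742 J.
W_net = 30883 − 15742 = 15140 J.

W_net ≈ 15100 J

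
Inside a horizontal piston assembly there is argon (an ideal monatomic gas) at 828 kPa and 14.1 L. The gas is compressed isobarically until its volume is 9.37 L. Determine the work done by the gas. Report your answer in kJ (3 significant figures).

Isobaric: W = P ΔV.
W = (828 kPa)(9.37 − 14.1 L) = (828)(-4.73) = -3916 J.

W ≈ -3.92 kJ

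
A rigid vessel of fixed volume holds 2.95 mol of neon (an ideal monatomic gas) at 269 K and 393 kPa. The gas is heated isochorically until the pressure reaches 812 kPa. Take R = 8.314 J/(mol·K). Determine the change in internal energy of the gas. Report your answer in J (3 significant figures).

ΔU ≈ 10600 J

Constant volume ⇒ W = 0, so Q = ΔU = nCᵥΔT with Cᵥ = 3R/2 = 12.47 J/(mol·K).
At constant V, T₂/T₁ = P₂/P₁ ⇒ ΔT = T₁(P₂/P₁ − 1) = 269·(812/393 − 1) = 286.8 K.
ΔU = (2.95)(12.47)(286.8) = 10551 J.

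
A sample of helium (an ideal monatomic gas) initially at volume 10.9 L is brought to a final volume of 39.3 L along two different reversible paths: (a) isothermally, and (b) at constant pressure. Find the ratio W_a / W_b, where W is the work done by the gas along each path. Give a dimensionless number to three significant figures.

W_a / W_b ≈ 0.492

Path (a) isothermal: W = P₁V₁ ln(V₂/V₁) → W_a/(P₁V₁) = 1.282.
Path (b) isobaric: W = P₁(V₂ − V₁) → W_b/(P₁V₁) = 2.606.
W_a / W_b = 1.282 / 2.606 = 0.4922.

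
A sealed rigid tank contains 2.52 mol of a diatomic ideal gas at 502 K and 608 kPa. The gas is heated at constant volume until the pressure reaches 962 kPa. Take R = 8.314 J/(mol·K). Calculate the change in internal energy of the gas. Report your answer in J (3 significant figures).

ΔU ≈ 15300 J

Constant volume ⇒ W = 0, so Q = ΔU = nCᵥΔT with Cᵥ = 5R/2 = 20.79 J/(mol·K).
At constant V, T₂/T₁ = P₂/P₁ ⇒ ΔT = T₁(P₂/P₁ − 1) = 502·(962/608 − 1) = 292.3 K.
ΔU = (2.52)(20.79)(292.3) = 15309 J.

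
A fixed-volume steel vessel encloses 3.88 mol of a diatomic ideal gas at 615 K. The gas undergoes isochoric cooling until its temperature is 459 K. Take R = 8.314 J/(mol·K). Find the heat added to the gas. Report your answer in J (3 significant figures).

Constant volume ⇒ W = 0, so Q = ΔU = nCᵥΔT with Cᵥ = 5R/2 = 20.79 J/(mol·K).
ΔU = (3.88)(20.79)(459 − 615) = -12581 J.

Q ≈ -12600 J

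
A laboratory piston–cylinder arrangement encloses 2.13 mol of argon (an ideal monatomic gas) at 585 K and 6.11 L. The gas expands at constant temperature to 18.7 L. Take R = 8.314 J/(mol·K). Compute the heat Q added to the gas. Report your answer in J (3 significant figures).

Isothermal ⇒ ΔU = 0, so Q = W = nRT ln(V₂/V₁).
Q = (2.13)(8.314)(585) ln(18.7/6.11) = 10360 × 1.119 = 11588 J.

Q ≈ 11600 J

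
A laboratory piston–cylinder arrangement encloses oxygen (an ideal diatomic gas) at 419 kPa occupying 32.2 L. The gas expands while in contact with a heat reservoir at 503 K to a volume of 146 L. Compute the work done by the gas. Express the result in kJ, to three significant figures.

W ≈ 20.4 kJ

Isothermal: W = nRT ln(V₂/V₁) = P₁V₁ ln(V₂/V₁).
P₁V₁ = (419 kPa)(32.2 L) = 13492 J.
W = 13492 × ln(146/32.2) = 13492 × 1.512
W_by_gas = 20395 J.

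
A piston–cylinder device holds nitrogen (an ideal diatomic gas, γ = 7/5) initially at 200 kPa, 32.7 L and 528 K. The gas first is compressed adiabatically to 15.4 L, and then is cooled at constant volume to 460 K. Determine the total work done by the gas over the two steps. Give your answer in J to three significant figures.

W_total ≈ -5750 J

Step 1 (adiabatic): W = (P₁V₁ − P₂V₂)/(γ−1) = (6540 − 8839)/0.4 = -5747 J.
Step 2 (isochoric): W = 0 (constant volume).
W_total = -5747 + 0 = -5747 J.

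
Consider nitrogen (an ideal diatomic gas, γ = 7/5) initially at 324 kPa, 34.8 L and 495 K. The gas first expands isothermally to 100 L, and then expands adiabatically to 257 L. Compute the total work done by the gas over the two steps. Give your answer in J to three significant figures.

Step 1 (isothermal): W = P₁V₁ ln(V₂/V₁) = (11275) ln(100/34.8) = 11902 J.
After step 1: P = 112.8 kPa, V = 100 L, T = 495 K.
Step 2 (adiabatic): W = (P₁V₁ − P₂V₂)/(γ−1) = (11275 − 7729)/0.4 = 8864 J.
W_total = 11902 + 8864 = 20766 J.

W_total ≈ 20800 J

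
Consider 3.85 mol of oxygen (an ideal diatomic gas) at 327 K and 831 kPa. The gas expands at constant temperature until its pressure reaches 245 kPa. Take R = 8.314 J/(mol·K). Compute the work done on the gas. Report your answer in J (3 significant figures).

W ≈ -12800 J

Isothermal process: W = nRT ln(V₂/V₁) = nRT ln(P₁/P₂).
W = (3.85)(8.314)(327) × ln(831/245)
  = 10467 × ln(3.392) = 10467 × 1.221
W_by_gas = 12784 J; work on gas = −W_by = -12784 J.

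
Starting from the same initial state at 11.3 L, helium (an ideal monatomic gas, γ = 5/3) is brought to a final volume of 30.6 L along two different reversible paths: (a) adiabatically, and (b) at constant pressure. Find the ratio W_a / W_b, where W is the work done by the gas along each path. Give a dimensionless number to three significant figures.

W_a / W_b ≈ 0.426

Path (a) adiabatic: W = P₁V₁(1 − (V₁/V₂)^(γ−1))/(γ−1) → W_a/(P₁V₁) = 0.7279.
Path (b) isobaric: W = P₁(V₂ − V₁) → W_b/(P₁V₁) = 1.708.
W_a / W_b = 0.7279 / 1.708 = 0.4262.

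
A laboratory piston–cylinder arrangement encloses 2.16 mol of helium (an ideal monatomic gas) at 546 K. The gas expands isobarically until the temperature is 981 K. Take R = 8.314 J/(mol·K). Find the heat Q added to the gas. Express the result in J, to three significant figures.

Q ≈ 19500 J

Isobaric: W = nRΔT = (2.16)(8.314)(435) = 7812 J.
ΔU = nCᵥΔT with Cᵥ = 3R/2: ΔU = (2.16)(12.47)(435) = 11718 J.
Q = ΔU + W = 11718 + 7812 = 19530 J.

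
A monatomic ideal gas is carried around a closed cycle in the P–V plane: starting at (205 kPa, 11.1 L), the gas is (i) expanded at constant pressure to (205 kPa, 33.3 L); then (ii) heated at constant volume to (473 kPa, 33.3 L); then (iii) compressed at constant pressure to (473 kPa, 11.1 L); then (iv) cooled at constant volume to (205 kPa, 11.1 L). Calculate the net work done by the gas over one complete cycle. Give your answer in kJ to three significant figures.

Constant-volume legs do no work.
W(i) = (205)(33.3 − 11.1) = 4551 J; W(iii) = (473)(11.1 − 33.3) = -10501 J.
W_net = 4551 − 10501 = -5950 J (the counter-clockwise enclosed area).

W_net ≈ -5.95 kJ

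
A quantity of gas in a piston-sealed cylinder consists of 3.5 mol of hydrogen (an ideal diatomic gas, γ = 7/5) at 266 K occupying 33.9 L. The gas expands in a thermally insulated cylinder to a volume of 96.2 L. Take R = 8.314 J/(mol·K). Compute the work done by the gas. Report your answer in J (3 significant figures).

Adiabatic: TV^(γ−1) = const with γ = 7/5.
T₂ = T₁ (V₁/V₂)^(γ−1) = 266 × (33.9/96.2)^0.4 = 266 × 0.6589 = 175.3 K.
W_by = nCᵥ(T₁ − T₂) = (3.5)(20.79)(266 − 175.3) = 6601 J.

W ≈ 6600 J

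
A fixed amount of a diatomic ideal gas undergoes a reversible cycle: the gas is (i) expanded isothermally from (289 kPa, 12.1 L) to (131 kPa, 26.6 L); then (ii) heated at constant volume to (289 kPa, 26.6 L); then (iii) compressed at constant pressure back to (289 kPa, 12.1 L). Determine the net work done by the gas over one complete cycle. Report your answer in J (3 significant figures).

Leg (i): W = PᵢVᵢ ln(V_f/Vᵢ) = (3497) ln(26.6/12.1) = 2755 J.
Leg (ii): W = 0.
Leg (iii): W = PΔV = (289)(12.1 − 26.6) = -4191 J.
W_net = 2755 − 4191 = -1436 J.

W_net ≈ -1440 J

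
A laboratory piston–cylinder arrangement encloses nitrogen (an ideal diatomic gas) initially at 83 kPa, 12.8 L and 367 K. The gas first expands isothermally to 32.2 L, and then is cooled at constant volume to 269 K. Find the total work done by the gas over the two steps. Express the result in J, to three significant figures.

W_total ≈ 980 J

Step 1 (isothermal): W = P₁V₁ ln(V₂/V₁) = (1062) ln(32.2/12.8) = 980.1 J.
Step 2 (isochoric): W = 0 (constant volume).
W_total = 980.1 + 0 = 980.1 J.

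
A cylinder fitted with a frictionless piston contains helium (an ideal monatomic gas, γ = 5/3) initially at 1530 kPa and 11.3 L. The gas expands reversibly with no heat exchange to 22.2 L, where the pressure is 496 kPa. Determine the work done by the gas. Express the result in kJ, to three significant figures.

W ≈ 9.42 kJ

Adiabatic: W = (P₁V₁ − P₂V₂)/(γ − 1) with γ = 5/3.
P₁V₁ = 17289 J, P₂V₂ = 11011 J.
W = (17289 − 11011) / 0.6667 = 9417 J.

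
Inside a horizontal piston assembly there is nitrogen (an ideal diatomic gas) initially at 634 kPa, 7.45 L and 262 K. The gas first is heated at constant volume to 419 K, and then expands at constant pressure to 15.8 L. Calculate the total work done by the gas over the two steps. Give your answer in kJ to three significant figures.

Step 1 (isochoric): W = 0 (constant volume).
After step 1: P = 1014 kPa (V unchanged).
Step 2 (isobaric): W = PΔV = (1014 kPa)(15.8 − 7.45 L) = 8466 J.
W_total = 0 + 8466 = 8466 J.

W_total ≈ 8.47 kJ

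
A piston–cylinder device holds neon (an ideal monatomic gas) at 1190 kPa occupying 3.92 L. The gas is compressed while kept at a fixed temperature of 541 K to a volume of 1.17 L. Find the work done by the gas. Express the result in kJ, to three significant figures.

Isothermal: W = nRT ln(V₂/V₁) = P₁V₁ ln(V₂/V₁).
P₁V₁ = (1190 kPa)(3.92 L) = 4665 J.
W = 4665 × ln(1.17/3.92) = 4665 × -1.209
W_by_gas = -5640 J.

W ≈ -5.64 kJ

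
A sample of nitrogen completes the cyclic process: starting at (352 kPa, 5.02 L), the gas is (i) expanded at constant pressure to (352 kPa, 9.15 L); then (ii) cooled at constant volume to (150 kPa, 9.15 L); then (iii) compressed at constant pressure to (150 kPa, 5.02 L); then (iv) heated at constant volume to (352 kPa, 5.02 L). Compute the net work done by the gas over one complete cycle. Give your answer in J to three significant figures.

W_net ≈ 834 J

Constant-volume legs do no work.
W(i) = (352)(9.15 − 5.02) = 1454 J; W(iii) = (150)(5.02 − 9.15) = -619.5 J.
W_net = 1454 − 619.5 = 834.3 J (the clockwise enclosed area).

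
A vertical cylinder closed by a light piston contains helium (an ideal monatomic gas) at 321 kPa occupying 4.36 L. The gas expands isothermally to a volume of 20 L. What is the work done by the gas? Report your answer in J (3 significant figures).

Isothermal: W = nRT ln(V₂/V₁) = P₁V₁ ln(V₂/V₁).
P₁V₁ = (321 kPa)(4.36 L) = 1400 J.
W = 1400 × ln(20/4.36) = 1400 × 1.523
W_by_gas = 2132 J.

W ≈ 2130 J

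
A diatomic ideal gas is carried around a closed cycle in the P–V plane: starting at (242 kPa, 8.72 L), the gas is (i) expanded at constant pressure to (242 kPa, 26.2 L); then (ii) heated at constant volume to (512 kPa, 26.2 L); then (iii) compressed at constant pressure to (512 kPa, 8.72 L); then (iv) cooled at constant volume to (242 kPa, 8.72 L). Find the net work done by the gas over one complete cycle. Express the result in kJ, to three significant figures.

Constant-volume legs do no work.
W(i) = (242)(26.2 − 8.72) = 4230 J; W(iii) = (512)(8.72 − 26.2) = -8950 J.
W_net = 4230 − 8950 = -4720 J (the counter-clockwise enclosed area).

W_net ≈ -4.72 kJ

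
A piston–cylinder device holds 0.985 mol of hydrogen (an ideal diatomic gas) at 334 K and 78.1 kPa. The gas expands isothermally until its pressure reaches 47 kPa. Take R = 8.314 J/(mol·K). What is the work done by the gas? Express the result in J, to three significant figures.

Isothermal process: W = nRT ln(V₂/V₁) = nRT ln(P₁/P₂).
W = (0.985)(8.314)(334) × ln(78.1/47)
  = 2735 × ln(1.662) = 2735 × 0.5078
W_by_gas = 1389 J.

W ≈ 1390 J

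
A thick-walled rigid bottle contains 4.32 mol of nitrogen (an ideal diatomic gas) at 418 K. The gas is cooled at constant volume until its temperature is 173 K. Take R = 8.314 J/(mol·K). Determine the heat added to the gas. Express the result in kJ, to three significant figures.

Constant volume ⇒ W = 0, so Q = ΔU = nCᵥΔT with Cᵥ = 5R/2 = 20.79 J/(mol·K).
ΔU = (4.32)(20.79)(173 − 418) = -21999 J.

Q ≈ -22.0 kJ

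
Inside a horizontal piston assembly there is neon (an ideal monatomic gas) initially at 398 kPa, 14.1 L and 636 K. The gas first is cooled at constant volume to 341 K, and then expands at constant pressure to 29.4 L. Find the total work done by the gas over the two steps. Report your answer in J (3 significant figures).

Step 1 (isochoric): W = 0 (constant volume).
After step 1: P = 213.4 kPa (V unchanged).
Step 2 (isobaric): W = PΔV = (213.4 kPa)(29.4 − 14.1 L) = 3265 J.
W_total = 0 + 3265 = 3265 J.

W_total ≈ 3260 J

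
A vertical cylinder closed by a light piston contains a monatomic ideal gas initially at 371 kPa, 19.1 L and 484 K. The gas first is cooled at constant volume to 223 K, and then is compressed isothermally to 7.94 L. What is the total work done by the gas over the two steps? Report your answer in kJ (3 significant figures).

Step 1 (isochoric): W = 0 (constant volume).
After step 1: P = 170.9 kPa (V unchanged).
Step 2 (isothermal): W = P₁V₁ ln(V₂/V₁) = (3265) ln(7.94/19.1) = -2866 J.
W_total = 0 − 2866 = -2866 J.

W_total ≈ -2.87 kJ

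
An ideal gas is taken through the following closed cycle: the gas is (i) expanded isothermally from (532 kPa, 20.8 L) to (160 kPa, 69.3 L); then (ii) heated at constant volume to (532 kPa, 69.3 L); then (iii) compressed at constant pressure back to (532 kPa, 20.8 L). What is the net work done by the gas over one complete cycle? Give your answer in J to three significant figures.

W_net ≈ -12500 J

Leg (i): W = PᵢVᵢ ln(V_f/Vᵢ) = (11066) ln(69.3/20.8) = 13317 J.
Leg (ii): W = 0.
Leg (iii): W = PΔV = (532)(20.8 − 69.3) = -25802 J.
W_net = 13317 − 25802 = -12485 J.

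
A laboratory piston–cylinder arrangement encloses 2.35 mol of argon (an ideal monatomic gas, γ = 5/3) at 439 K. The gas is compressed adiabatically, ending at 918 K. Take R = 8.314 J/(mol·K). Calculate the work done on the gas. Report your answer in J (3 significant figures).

W ≈ 14000 J

Adiabatic ⇒ Q = 0, so W_by = −ΔU = nCᵥ(T₁ − T₂).
Cᵥ = 3R/2 = 12.47 J/(mol·K).
W = (2.35)(12.47)(439 − 918) = -14038 J.
Work on gas = −W_by = 14038 J.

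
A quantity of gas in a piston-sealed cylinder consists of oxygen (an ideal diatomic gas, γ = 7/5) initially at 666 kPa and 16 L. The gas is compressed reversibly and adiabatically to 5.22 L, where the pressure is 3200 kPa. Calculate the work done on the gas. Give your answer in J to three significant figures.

Adiabatic: W = (P₁V₁ − P₂V₂)/(γ − 1) with γ = 7/5.
P₁V₁ = 10656 J, P₂V₂ = 16704 J.
W = (10656 − 16704) / 0.4 = -15120 J.
Work on gas = −W_by = 15120 J.

W ≈ 15100 J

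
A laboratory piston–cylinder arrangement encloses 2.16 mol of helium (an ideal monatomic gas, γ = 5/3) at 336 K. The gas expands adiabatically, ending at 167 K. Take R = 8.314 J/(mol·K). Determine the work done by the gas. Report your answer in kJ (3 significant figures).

Adiabatic ⇒ Q = 0, so W_by = −ΔU = nCᵥ(T₁ − T₂).
Cᵥ = 3R/2 = 12.47 J/(mol·K).
W = (2.16)(12.47)(336 − 167) = 4552 J.

W ≈ 4.55 kJ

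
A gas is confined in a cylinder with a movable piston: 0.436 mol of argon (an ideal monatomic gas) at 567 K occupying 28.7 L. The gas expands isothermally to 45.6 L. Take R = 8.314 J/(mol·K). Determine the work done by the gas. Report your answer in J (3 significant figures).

Isothermal: W = nRT ln(V₂/V₁).
W = (0.436)(8.314)(567) × ln(45.6/28.7)
  = 2055 × 0.463
W_by_gas = 951.6 J.

W ≈ 952 J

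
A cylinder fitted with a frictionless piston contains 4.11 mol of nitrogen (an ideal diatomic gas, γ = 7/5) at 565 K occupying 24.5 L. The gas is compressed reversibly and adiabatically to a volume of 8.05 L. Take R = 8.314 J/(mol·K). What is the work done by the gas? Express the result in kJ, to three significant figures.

Adiabatic: TV^(γ−1) = const with γ = 7/5.
T₂ = T₁ (V₁/V₂)^(γ−1) = 565 × (24.5/8.05)^0.4 = 565 × 1.561 = 881.9 K.
W_by = nCᵥ(T₁ − T₂) = (4.11)(20.79)(565 − 881.9) = -27068 J.

W ≈ -27.1 kJ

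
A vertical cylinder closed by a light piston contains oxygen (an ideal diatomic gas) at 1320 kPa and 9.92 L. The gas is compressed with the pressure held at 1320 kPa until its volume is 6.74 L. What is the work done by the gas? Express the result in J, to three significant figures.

W ≈ -4200 J

Isobaric: W = P ΔV.
W = (1320 kPa)(6.74 − 9.92 L) = (1320)(-3.18) = -4198 J.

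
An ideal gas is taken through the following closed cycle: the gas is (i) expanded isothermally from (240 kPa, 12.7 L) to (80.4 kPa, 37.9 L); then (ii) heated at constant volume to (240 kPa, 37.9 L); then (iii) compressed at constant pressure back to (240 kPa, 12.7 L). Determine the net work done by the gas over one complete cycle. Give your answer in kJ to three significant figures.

Leg (i): W = PᵢVᵢ ln(V_f/Vᵢ) = (3048) ln(37.9/12.7) = 3333 J.
Leg (ii): W = 0.
Leg (iii): W = PΔV = (240)(12.7 − 37.9) = -6048 J.
W_net = 3333 − 6048 = -2715 J.

W_net ≈ -2.72 kJ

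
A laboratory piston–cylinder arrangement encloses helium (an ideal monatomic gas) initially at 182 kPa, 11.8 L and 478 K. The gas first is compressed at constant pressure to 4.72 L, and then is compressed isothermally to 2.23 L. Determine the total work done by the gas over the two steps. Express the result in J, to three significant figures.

W_total ≈ -1930 J

Step 1 (isobaric): W = PΔV = (182 kPa)(4.72 − 11.8 L) = -1289 J.
After step 1: P = 182 kPa, V = 4.72 L, T = 191.2 K.
Step 2 (isothermal): W = P₁V₁ ln(V₂/V₁) = (859) ln(2.23/4.72) = -644.1 J.
W_total = -1289 − 644.1 = -1933 J.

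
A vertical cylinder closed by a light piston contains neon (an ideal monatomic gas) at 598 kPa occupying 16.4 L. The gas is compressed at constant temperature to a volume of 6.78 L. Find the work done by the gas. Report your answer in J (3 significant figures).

W ≈ -8660 J

Isothermal: W = nRT ln(V₂/V₁) = P₁V₁ ln(V₂/V₁).
P₁V₁ = (598 kPa)(16.4 L) = 9807 J.
W = 9807 × ln(6.78/16.4) = 9807 × -0.8833
W_by_gas = -8663 J.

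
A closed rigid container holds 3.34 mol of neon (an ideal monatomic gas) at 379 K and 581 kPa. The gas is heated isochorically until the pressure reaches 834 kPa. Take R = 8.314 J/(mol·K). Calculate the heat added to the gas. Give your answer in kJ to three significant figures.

Constant volume ⇒ W = 0, so Q = ΔU = nCᵥΔT with Cᵥ = 3R/2 = 12.47 J/(mol·K).
At constant V, T₂/T₁ = P₂/P₁ ⇒ ΔT = T₁(P₂/P₁ − 1) = 379·(834/581 − 1) = 165 K.
ΔU = (3.34)(12.47)(165) = 6874 J.

Q ≈ 6.87 kJ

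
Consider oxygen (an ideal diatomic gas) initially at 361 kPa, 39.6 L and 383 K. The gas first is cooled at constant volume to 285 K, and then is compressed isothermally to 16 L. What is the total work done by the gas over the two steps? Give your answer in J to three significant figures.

Step 1 (isochoric): W = 0 (constant volume).
After step 1: P = 268.6 kPa (V unchanged).
Step 2 (isothermal): W = P₁V₁ ln(V₂/V₁) = (10638) ln(16/39.6) = -9640 J.
W_total = 0 − 9640 = -9640 J.

W_total ≈ -9640 J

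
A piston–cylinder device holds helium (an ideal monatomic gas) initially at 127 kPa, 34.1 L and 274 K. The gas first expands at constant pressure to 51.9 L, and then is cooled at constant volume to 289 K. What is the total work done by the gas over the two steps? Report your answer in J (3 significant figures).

W_total ≈ 2260 J

Step 1 (isobaric): W = PΔV = (127 kPa)(51.9 − 34.1 L) = 2261 J.
Step 2 (isochoric): W = 0 (constant volume).
W_total = 2261 + 0 = 2261 J.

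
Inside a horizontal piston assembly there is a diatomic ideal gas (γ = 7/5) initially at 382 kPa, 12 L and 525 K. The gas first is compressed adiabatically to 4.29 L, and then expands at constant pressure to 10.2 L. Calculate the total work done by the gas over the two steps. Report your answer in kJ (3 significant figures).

Step 1 (adiabatic): W = (P₁V₁ − P₂V₂)/(γ−1) = (4584 − 6917)/0.4 = -5833 J.
After step 1: P = 1612 kPa, V = 4.29 L, T = 792.2 K.
Step 2 (isobaric): W = PΔV = (1612 kPa)(10.2 − 4.29 L) = 9529 J.
W_total = -5833 + 9529 = 3696 J.

W_total ≈ 3.70 kJ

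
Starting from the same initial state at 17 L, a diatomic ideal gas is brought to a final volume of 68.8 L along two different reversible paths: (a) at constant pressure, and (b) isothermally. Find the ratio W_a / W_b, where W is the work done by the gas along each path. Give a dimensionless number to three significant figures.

W_a / W_b ≈ 2.18

Path (a) isobaric: W = P₁(V₂ − V₁) → W_a/(P₁V₁) = 3.047.
Path (b) isothermal: W = P₁V₁ ln(V₂/V₁) → W_b/(P₁V₁) = 1.398.
W_a / W_b = 3.047 / 1.398 = 2.18.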